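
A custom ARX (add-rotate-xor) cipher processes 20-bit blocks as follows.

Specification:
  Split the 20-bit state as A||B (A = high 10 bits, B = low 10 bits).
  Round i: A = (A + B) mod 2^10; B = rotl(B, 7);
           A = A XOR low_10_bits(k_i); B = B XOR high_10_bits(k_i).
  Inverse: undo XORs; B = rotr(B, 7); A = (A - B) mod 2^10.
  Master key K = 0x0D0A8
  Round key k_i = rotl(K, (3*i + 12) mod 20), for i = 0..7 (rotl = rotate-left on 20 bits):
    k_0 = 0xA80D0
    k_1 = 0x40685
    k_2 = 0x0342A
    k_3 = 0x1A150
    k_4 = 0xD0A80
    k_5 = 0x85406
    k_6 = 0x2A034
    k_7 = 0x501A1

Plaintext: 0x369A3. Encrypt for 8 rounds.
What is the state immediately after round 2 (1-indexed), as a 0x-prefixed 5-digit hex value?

s_0 = plaintext = 0x369A3
s_1 = Round(s_0, k_0) = 0xAB714
s_2 = Round(s_1, k_1) = 0xD1363
s_3 = Round(s_2, k_2) = 0xA35E1
s_4 = Round(s_3, k_3) = 0x4F8D4
s_5 = Round(s_4, k_4) = 0x24958
s_6 = Round(s_5, k_5) = 0x7B23E
s_7 = Round(s_6, k_6) = 0x07BEF
s_8 = Round(s_7, k_7) = 0x6B2BD

0xD1363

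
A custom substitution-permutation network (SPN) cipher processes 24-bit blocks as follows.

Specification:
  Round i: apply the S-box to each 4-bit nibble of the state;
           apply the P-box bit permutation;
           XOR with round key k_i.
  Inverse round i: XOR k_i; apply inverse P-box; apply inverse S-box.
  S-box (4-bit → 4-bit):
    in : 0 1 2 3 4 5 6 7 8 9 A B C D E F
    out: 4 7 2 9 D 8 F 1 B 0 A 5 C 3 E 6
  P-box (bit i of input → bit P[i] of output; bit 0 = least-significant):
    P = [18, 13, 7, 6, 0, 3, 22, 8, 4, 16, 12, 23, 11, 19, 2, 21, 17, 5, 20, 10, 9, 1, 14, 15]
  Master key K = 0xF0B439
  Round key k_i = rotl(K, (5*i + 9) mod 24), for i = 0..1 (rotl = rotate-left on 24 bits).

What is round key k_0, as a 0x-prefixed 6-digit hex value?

K = 0xF0B439
k_0 = rotl(K, (5*0+9) mod 24) = rotl(K, 9) = 0x6873E1

0x6873E1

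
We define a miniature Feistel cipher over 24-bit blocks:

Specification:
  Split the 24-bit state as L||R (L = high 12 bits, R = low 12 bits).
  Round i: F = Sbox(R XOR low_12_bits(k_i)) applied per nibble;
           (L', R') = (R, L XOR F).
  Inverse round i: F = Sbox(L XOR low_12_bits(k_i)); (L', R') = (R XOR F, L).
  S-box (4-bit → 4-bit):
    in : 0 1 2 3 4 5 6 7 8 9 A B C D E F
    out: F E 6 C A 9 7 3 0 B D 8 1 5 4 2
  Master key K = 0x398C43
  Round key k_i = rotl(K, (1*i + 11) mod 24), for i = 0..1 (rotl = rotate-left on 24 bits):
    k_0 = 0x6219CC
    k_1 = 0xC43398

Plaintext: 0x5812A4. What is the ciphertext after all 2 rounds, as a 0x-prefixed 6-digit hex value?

0xDF16DF

s_0 = plaintext = 0x5812A4
s_1 = Round(s_0, k_0) = 0x2A4DF1
s_2 = Round(s_1, k_1) = 0xDF16DF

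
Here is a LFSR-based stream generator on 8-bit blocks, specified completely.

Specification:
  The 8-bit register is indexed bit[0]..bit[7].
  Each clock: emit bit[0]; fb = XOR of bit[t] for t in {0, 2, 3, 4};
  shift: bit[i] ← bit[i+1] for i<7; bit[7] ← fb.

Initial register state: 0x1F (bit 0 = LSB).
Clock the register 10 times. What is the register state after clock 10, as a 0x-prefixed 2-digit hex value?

0x1E

reg_0 = 0x1F
clock 1: out=1, reg = 0x0F
clock 2: out=1, reg = 0x87
clock 3: out=1, reg = 0x43
clock 4: out=1, reg = 0xA1
clock 5: out=1, reg = 0xD0
clock 6: out=0, reg = 0xE8
clock 7: out=0, reg = 0xF4
clock 8: out=0, reg = 0x7A
clock 9: out=0, reg = 0x3D
clock 10: out=1, reg = 0x1E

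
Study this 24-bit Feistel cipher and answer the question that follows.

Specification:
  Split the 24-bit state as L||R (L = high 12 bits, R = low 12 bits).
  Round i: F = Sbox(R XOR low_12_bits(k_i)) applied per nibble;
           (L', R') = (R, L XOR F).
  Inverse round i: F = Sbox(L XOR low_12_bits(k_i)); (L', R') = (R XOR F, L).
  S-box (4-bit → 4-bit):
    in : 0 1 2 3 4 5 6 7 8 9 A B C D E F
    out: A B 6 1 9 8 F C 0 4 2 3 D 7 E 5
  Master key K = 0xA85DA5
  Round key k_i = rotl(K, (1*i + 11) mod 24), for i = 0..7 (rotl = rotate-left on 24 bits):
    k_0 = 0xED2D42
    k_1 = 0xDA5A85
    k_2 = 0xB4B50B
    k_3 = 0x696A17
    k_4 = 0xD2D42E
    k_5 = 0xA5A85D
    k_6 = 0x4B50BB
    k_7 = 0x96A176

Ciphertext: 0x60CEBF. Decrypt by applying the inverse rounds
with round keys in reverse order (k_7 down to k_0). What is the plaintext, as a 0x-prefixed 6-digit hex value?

0xD800FA

s_0 = ciphertext = 0x60CEBF
s_1 = InvRound(s_0, k_7) = 0x27D60C
s_2 = InvRound(s_1, k_6) = 0x0D327D
s_3 = InvRound(s_2, k_5) = 0x2730D3
s_4 = InvRound(s_3, k_4) = 0xF54273
s_5 = InvRound(s_4, k_3) = 0xAE2F54
s_6 = InvRound(s_5, k_2) = 0xAB0AE2
s_7 = InvRound(s_6, k_1) = 0x0FAAB0
s_8 = InvRound(s_7, k_0) = 0xD800FA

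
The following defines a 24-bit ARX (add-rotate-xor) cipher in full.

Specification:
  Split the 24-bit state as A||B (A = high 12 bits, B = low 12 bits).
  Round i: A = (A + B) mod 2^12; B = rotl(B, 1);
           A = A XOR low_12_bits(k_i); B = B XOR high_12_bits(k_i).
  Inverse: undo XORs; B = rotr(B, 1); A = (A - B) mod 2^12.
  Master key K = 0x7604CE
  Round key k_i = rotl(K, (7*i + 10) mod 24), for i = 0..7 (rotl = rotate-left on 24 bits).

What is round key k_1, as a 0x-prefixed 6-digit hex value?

0x9CEC09

K = 0x7604CE
k_0 = rotl(K, (7*0+10) mod 24) = rotl(K, 10) = 0x1339D8
k_1 = rotl(K, (7*1+10) mod 24) = rotl(K, 17) = 0x9CEC09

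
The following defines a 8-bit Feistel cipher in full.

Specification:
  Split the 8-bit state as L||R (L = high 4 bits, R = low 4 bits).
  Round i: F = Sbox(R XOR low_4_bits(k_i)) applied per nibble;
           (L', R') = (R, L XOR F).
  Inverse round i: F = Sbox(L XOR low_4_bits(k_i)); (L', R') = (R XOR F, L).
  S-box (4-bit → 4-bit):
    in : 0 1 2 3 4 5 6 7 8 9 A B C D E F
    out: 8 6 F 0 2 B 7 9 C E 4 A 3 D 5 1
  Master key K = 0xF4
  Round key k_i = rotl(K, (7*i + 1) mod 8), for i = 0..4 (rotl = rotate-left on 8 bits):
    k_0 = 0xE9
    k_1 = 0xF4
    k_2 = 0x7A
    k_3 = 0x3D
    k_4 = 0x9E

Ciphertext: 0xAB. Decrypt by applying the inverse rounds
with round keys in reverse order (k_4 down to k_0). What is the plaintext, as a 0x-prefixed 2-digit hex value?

0x37

s_0 = ciphertext = 0xAB
s_1 = InvRound(s_0, k_4) = 0x9A
s_2 = InvRound(s_1, k_3) = 0x89
s_3 = InvRound(s_2, k_2) = 0x68
s_4 = InvRound(s_3, k_1) = 0x76
s_5 = InvRound(s_4, k_0) = 0x37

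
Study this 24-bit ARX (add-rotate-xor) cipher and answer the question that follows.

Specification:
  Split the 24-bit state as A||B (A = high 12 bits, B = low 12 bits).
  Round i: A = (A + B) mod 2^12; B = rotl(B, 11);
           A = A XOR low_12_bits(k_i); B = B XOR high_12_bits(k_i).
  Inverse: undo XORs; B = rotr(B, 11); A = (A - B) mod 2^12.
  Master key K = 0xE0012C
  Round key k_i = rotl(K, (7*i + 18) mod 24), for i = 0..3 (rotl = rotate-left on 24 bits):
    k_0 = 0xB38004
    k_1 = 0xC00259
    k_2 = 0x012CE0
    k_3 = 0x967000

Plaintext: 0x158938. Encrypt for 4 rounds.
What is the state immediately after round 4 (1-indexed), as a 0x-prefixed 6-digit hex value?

0xECE39A

s_0 = plaintext = 0x158938
s_1 = Round(s_0, k_0) = 0xA94FA4
s_2 = Round(s_1, k_1) = 0x861BD2
s_3 = Round(s_2, k_2) = 0x8D35FB
s_4 = Round(s_3, k_3) = 0xECE39A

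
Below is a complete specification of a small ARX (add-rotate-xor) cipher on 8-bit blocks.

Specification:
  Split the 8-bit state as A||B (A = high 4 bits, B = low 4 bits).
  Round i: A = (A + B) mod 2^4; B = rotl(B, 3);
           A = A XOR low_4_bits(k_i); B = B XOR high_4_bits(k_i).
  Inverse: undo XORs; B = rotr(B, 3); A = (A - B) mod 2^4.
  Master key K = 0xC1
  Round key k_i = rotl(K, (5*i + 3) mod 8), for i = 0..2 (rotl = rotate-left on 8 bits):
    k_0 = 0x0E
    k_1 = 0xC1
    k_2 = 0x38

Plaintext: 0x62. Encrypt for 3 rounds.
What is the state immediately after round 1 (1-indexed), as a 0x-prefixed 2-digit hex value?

0x61

s_0 = plaintext = 0x62
s_1 = Round(s_0, k_0) = 0x61
s_2 = Round(s_1, k_1) = 0x64
s_3 = Round(s_2, k_2) = 0x21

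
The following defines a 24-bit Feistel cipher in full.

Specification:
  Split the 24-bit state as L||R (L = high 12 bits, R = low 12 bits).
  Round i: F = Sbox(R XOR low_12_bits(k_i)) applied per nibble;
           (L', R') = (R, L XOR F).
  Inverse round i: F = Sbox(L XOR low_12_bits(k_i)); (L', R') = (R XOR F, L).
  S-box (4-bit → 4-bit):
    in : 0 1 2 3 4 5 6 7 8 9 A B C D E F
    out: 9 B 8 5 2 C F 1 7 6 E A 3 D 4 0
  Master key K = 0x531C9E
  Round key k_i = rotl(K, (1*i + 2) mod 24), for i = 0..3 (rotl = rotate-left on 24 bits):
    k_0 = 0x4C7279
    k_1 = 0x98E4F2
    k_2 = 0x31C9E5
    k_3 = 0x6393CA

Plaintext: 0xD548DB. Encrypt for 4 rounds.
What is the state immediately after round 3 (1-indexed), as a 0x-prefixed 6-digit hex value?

0x9FFA02

s_0 = plaintext = 0xD548DB
s_1 = Round(s_0, k_0) = 0x8DB3BC
s_2 = Round(s_1, k_1) = 0x3BC9FF
s_3 = Round(s_2, k_2) = 0x9FFA02
s_4 = Round(s_3, k_3) = 0xA02FC8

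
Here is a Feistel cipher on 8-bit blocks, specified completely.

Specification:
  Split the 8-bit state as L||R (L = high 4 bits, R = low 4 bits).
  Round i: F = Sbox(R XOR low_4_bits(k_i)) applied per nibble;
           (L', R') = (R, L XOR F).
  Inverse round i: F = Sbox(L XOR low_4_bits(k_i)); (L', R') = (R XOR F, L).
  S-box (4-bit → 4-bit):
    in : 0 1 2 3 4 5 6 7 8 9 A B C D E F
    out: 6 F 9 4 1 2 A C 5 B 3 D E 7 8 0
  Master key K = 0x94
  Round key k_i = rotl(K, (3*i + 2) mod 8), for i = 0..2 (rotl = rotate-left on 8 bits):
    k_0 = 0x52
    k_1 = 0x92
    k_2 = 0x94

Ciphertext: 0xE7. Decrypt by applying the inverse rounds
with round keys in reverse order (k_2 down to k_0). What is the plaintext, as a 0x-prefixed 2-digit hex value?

0xE4

s_0 = ciphertext = 0xE7
s_1 = InvRound(s_0, k_2) = 0x4E
s_2 = InvRound(s_1, k_1) = 0x44
s_3 = InvRound(s_2, k_0) = 0xE4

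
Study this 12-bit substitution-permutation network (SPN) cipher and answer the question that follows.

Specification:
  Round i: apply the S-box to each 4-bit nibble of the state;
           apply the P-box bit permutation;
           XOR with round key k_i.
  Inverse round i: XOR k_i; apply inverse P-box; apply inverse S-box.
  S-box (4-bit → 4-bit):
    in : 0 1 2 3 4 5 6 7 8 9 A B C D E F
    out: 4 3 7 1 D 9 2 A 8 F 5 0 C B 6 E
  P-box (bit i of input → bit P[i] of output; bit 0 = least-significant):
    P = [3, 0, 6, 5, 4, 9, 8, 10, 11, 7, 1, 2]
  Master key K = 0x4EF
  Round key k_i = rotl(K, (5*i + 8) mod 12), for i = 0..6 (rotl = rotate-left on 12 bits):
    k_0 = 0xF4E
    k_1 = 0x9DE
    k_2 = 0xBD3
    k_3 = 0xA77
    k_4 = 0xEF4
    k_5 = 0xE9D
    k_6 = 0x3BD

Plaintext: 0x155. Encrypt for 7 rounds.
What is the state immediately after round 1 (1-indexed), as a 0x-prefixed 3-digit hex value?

s_0 = plaintext = 0x155
s_1 = Round(s_0, k_0) = 0x3F6
s_2 = Round(s_1, k_1) = 0x6DF
s_3 = Round(s_2, k_2) = 0xD22
s_4 = Round(s_3, k_3) = 0x1AA
s_5 = Round(s_4, k_4) = 0x72C
s_6 = Round(s_5, k_5) = 0xD69
s_7 = Round(s_6, k_6) = 0x950

0x3F6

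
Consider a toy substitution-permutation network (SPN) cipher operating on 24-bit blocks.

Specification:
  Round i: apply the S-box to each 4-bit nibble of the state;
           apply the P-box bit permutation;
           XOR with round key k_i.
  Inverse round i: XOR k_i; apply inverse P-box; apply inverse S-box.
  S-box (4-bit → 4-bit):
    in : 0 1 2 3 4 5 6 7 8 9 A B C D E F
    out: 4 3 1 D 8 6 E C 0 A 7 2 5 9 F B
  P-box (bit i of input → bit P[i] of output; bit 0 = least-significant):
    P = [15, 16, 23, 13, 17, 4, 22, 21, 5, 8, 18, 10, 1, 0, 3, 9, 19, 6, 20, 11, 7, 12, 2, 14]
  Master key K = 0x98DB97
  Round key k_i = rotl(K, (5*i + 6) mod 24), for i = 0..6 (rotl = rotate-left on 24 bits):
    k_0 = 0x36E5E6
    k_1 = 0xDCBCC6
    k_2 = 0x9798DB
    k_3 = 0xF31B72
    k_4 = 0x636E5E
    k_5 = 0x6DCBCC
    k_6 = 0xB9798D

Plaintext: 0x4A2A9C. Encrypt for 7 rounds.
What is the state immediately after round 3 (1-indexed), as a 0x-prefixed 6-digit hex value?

s_0 = plaintext = 0x4A2A9C
s_1 = Round(s_0, k_0) = 0x8A2494
s_2 = Round(s_1, k_1) = 0xE49894
s_3 = Round(s_2, k_2) = 0xB7E24E
s_4 = Round(s_3, k_3) = 0x42A159
s_5 = Round(s_4, k_4) = 0x2A0F65
s_6 = Round(s_5, k_5) = 0x94CE34
s_7 = Round(s_6, k_6) = 0xDF04A7

0xB7E24E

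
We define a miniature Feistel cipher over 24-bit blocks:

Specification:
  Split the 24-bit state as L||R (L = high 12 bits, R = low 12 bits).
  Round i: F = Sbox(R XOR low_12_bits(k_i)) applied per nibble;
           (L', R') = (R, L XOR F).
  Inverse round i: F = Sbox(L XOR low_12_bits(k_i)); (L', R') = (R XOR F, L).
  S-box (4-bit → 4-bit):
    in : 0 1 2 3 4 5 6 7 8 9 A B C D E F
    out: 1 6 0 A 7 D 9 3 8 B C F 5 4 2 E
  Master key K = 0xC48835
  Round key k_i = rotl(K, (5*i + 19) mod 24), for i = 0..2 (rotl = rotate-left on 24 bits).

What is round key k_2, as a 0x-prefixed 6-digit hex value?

K = 0xC48835
k_0 = rotl(K, (5*0+19) mod 24) = rotl(K, 19) = 0xAE2441
k_1 = rotl(K, (5*1+19) mod 24) = rotl(K, 0) = 0xC48835
k_2 = rotl(K, (5*2+19) mod 24) = rotl(K, 5) = 0x9106B8

0x9106B8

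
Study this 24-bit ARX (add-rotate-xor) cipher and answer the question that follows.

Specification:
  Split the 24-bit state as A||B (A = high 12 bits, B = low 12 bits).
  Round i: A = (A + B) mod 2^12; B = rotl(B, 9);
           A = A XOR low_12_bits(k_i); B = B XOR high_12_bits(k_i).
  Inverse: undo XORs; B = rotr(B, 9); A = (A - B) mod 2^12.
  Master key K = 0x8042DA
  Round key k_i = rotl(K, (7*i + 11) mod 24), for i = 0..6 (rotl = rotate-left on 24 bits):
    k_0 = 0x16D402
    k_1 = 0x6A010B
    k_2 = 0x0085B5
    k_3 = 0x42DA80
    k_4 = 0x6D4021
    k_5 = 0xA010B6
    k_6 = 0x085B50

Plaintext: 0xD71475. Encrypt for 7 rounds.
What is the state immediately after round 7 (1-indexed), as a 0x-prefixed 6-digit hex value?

0xA04F87

s_0 = plaintext = 0xD71475
s_1 = Round(s_0, k_0) = 0x5E4BE3
s_2 = Round(s_1, k_1) = 0x0CC1DC
s_3 = Round(s_2, k_2) = 0x71D833
s_4 = Round(s_3, k_3) = 0x5D032B
s_5 = Round(s_4, k_4) = 0x8DA0B1
s_6 = Round(s_5, k_5) = 0x93D817
s_7 = Round(s_6, k_6) = 0xA04F87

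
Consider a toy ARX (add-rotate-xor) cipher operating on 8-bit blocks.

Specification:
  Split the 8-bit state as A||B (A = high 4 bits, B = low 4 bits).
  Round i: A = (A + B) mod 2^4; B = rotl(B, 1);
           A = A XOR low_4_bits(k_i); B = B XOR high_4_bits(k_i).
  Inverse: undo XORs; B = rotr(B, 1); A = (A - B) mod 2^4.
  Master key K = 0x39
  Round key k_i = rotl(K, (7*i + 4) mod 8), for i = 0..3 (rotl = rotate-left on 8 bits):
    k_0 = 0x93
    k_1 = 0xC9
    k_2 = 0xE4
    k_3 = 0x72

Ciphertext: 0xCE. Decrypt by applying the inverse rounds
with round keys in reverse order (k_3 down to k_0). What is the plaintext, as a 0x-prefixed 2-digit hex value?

s_0 = ciphertext = 0xCE
s_1 = InvRound(s_0, k_3) = 0x2C
s_2 = InvRound(s_1, k_2) = 0x51
s_3 = InvRound(s_2, k_1) = 0xEE
s_4 = InvRound(s_3, k_0) = 0x2B

0x2B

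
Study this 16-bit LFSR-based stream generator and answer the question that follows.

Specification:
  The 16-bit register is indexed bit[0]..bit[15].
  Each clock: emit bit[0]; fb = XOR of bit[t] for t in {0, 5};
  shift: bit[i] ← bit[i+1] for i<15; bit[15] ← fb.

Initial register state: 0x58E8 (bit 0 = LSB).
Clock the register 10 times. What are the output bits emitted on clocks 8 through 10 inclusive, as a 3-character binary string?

reg_0 = 0x58E8
clock 1: out=0, reg = 0xAC74
clock 2: out=0, reg = 0xD63A
clock 3: out=0, reg = 0xEB1D
clock 4: out=1, reg = 0xF58E
clock 5: out=0, reg = 0x7AC7
clock 6: out=1, reg = 0xBD63
clock 7: out=1, reg = 0x5EB1
clock 8: out=1, reg = 0x2F58
clock 9: out=0, reg = 0x17AC
clock 10: out=0, reg = 0x8BD6

100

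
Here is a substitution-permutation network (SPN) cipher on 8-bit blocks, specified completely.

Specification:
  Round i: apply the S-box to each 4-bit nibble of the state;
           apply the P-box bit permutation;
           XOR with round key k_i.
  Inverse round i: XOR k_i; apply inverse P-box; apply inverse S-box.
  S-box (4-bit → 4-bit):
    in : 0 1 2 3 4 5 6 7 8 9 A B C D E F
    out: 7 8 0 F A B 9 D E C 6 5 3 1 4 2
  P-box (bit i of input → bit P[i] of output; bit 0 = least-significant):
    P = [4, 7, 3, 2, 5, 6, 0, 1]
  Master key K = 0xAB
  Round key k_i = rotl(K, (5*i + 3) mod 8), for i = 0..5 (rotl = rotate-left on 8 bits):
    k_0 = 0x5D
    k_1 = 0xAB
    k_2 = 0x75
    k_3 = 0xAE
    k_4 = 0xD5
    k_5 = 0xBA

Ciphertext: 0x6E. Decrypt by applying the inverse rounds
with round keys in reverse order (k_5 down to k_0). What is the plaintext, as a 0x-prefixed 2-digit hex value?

s_0 = ciphertext = 0x6E
s_1 = InvRound(s_0, k_5) = 0xF5
s_2 = InvRound(s_1, k_4) = 0xD2
s_3 = InvRound(s_2, k_3) = 0xC7
s_4 = InvRound(s_3, k_2) = 0x6C
s_5 = InvRound(s_4, k_1) = 0x84
s_6 = InvRound(s_5, k_0) = 0xA0

0xA0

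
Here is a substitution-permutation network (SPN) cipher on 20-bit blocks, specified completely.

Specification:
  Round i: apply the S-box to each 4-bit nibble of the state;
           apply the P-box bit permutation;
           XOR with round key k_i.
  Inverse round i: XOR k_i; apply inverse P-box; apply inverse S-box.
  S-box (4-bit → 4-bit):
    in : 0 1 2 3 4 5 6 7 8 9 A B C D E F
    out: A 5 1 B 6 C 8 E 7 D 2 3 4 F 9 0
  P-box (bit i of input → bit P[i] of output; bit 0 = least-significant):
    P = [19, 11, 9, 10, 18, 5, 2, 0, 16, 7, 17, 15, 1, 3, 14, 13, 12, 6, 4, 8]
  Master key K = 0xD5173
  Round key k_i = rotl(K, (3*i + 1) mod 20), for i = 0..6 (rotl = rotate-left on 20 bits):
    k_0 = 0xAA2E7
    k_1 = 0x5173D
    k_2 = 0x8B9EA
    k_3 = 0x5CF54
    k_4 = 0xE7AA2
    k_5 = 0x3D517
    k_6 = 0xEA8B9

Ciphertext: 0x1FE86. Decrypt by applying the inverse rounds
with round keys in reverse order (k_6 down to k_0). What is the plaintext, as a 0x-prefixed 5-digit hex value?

0x3AD54

s_0 = ciphertext = 0x1FE86
s_1 = InvRound(s_0, k_6) = 0x181D9
s_2 = InvRound(s_1, k_5) = 0xB84C6
s_3 = InvRound(s_2, k_4) = 0xB5E87
s_4 = InvRound(s_3, k_3) = 0xD27E2
s_5 = InvRound(s_4, k_2) = 0x2AE27
s_6 = InvRound(s_5, k_1) = 0x9392A
s_7 = InvRound(s_6, k_0) = 0x3AD54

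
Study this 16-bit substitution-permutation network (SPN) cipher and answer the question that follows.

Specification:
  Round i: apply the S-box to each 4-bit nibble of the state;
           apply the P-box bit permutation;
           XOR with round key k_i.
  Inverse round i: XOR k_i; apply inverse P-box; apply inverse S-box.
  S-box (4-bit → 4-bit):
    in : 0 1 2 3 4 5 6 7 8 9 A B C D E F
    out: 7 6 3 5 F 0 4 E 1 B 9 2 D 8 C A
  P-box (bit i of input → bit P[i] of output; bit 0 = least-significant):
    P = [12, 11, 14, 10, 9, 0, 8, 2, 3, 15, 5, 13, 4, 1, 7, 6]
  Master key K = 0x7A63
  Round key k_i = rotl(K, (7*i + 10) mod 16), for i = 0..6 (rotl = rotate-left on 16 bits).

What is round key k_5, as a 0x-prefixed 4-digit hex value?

0x6F4C

K = 0x7A63
k_0 = rotl(K, (7*0+10) mod 16) = rotl(K, 10) = 0x8DE9
k_1 = rotl(K, (7*1+10) mod 16) = rotl(K, 1) = 0xF4C6
k_2 = rotl(K, (7*2+10) mod 16) = rotl(K, 8) = 0x637A
k_3 = rotl(K, (7*3+10) mod 16) = rotl(K, 15) = 0xBD31
k_4 = rotl(K, (7*4+10) mod 16) = rotl(K, 6) = 0x98DE
k_5 = rotl(K, (7*5+10) mod 16) = rotl(K, 13) = 0x6F4C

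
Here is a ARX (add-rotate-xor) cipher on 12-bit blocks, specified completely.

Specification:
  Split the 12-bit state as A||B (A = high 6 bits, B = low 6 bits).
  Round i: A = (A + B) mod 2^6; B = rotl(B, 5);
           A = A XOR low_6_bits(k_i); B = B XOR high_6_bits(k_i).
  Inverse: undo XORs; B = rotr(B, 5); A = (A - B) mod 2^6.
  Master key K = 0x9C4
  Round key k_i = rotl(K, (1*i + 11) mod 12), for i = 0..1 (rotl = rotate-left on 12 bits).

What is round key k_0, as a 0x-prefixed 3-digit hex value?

K = 0x9C4
k_0 = rotl(K, (1*0+11) mod 12) = rotl(K, 11) = 0x4E2

0x4E2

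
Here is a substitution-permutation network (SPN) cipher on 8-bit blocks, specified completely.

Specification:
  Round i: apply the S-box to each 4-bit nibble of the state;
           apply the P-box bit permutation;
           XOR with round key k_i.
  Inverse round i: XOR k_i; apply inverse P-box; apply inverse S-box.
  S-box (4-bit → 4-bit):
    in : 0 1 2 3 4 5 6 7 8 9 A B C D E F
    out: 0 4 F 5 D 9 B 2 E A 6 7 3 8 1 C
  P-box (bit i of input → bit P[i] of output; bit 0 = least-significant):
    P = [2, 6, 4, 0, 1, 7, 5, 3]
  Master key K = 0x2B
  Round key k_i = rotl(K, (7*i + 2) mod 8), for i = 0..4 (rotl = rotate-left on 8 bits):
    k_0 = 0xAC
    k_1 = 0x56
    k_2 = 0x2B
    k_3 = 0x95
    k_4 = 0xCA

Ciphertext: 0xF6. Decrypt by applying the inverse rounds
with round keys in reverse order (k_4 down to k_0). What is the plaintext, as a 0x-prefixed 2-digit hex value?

0xD4

s_0 = ciphertext = 0xF6
s_1 = InvRound(s_0, k_4) = 0xF3
s_2 = InvRound(s_1, k_3) = 0x3C
s_3 = InvRound(s_2, k_2) = 0xE4
s_4 = InvRound(s_3, k_1) = 0xB1
s_5 = InvRound(s_4, k_0) = 0xD4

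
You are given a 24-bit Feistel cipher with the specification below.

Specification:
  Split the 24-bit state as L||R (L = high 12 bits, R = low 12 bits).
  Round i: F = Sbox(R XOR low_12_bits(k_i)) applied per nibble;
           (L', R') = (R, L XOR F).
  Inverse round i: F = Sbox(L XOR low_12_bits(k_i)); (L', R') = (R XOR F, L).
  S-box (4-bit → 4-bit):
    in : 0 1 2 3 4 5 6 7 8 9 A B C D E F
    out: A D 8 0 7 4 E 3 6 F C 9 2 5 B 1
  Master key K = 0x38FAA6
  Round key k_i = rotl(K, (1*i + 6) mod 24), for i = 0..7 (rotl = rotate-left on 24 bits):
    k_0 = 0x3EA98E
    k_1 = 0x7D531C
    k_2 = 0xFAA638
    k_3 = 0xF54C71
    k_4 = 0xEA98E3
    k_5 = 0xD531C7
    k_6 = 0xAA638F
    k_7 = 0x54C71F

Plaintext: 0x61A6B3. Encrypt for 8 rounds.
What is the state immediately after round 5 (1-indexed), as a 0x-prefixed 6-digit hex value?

0x7A05E6

s_0 = plaintext = 0x61A6B3
s_1 = Round(s_0, k_0) = 0x6B371F
s_2 = Round(s_1, k_1) = 0x71F113
s_3 = Round(s_2, k_2) = 0x113496
s_4 = Round(s_3, k_3) = 0x4967A0
s_5 = Round(s_4, k_4) = 0x7A05E6
s_6 = Round(s_5, k_5) = 0x5E602D
s_7 = Round(s_6, k_6) = 0x02D52E
s_8 = Round(s_7, k_7) = 0x52E820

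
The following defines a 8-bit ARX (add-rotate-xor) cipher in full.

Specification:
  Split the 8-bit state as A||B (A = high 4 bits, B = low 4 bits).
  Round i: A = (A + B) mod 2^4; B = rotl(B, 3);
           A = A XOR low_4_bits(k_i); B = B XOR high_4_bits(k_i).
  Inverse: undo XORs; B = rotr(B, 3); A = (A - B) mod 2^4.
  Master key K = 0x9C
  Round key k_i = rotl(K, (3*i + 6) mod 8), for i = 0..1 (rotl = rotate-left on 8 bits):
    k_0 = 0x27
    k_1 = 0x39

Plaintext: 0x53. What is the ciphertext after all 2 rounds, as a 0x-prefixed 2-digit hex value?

s_0 = plaintext = 0x53
s_1 = Round(s_0, k_0) = 0xFB
s_2 = Round(s_1, k_1) = 0x3E

0x3E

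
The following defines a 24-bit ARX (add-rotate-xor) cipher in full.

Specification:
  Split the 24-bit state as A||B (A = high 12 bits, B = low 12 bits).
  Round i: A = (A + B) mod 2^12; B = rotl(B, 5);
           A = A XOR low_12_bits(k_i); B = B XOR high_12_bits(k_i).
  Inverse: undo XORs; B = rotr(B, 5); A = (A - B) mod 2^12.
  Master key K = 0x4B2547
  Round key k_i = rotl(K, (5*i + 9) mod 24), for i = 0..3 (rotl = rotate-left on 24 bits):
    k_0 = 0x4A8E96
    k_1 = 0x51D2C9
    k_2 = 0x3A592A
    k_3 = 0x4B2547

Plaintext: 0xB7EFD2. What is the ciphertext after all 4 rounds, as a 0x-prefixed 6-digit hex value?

0xE772ED

s_0 = plaintext = 0xB7EFD2
s_1 = Round(s_0, k_0) = 0x5C6EF7
s_2 = Round(s_1, k_1) = 0x674BE0
s_3 = Round(s_2, k_2) = 0xB7EFB2
s_4 = Round(s_3, k_3) = 0xE772ED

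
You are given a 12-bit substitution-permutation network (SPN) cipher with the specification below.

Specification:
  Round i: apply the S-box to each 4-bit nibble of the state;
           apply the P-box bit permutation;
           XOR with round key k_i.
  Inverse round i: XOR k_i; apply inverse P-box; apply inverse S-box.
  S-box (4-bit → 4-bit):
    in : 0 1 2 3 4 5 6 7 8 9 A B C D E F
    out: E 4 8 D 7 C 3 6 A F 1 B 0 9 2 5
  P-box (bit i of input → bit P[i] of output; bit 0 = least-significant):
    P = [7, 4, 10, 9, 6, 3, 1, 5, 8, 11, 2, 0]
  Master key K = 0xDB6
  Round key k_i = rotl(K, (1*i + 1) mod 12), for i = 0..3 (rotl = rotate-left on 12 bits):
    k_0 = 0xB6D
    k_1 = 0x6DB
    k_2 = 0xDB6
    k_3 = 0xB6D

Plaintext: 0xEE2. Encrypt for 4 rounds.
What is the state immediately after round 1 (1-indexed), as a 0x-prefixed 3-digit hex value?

0x165

s_0 = plaintext = 0xEE2
s_1 = Round(s_0, k_0) = 0x165
s_2 = Round(s_1, k_1) = 0x097
s_3 = Round(s_2, k_2) = 0x1C9
s_4 = Round(s_3, k_3) = 0xDF9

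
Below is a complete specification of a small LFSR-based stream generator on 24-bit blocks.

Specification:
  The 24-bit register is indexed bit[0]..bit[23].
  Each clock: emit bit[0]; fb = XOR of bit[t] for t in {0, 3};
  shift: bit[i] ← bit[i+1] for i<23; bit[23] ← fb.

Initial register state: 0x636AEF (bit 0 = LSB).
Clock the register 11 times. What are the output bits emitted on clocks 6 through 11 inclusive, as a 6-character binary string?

111010

reg_0 = 0x636AEF
clock 1: out=1, reg = 0x31B577
clock 2: out=1, reg = 0x98DABB
clock 3: out=1, reg = 0x4C6D5D
clock 4: out=1, reg = 0x2636AE
clock 5: out=0, reg = 0x931B57
clock 6: out=1, reg = 0xC98DAB
clock 7: out=1, reg = 0x64C6D5
clock 8: out=1, reg = 0xB2636A
clock 9: out=0, reg = 0xD931B5
clock 10: out=1, reg = 0xEC98DA
clock 11: out=0, reg = 0xF64C6D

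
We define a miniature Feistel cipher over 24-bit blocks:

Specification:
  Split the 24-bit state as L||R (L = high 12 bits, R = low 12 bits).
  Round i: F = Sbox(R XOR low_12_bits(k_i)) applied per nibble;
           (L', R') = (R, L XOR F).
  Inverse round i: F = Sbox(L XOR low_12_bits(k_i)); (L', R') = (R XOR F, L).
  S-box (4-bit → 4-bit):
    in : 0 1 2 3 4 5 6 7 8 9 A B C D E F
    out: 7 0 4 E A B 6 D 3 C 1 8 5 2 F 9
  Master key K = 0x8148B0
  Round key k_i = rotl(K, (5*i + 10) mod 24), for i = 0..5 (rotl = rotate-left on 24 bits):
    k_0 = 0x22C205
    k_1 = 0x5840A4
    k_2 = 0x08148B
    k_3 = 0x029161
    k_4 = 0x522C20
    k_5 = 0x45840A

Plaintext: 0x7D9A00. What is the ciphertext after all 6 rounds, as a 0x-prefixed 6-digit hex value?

s_0 = plaintext = 0x7D9A00
s_1 = Round(s_0, k_0) = 0xA004A2
s_2 = Round(s_1, k_1) = 0x4A2076
s_3 = Round(s_2, k_2) = 0x076E30
s_4 = Round(s_3, k_3) = 0xE309C6
s_5 = Round(s_4, k_4) = 0x9C65C6
s_6 = Round(s_5, k_5) = 0x5C6993

0x5C6993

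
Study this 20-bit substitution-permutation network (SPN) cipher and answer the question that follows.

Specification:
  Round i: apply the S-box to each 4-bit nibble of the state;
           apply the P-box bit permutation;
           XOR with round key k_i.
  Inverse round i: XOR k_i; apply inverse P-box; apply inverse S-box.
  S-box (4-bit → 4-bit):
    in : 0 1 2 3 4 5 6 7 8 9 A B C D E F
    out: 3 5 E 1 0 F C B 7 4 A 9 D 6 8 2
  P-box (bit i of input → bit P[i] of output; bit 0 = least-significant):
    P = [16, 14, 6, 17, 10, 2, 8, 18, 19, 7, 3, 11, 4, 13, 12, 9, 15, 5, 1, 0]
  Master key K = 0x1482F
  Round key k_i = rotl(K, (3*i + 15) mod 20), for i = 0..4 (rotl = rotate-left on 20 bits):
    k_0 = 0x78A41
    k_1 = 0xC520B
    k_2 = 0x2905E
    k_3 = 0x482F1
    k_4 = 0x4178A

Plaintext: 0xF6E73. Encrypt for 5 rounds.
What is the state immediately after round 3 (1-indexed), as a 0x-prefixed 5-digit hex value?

s_0 = plaintext = 0xF6E73
s_1 = Round(s_0, k_0) = 0x29465
s_2 = Round(s_1, k_1) = 0xB0368
s_3 = Round(s_2, k_2) = 0xF710F
s_4 = Round(s_3, k_3) = 0xCE4CD
s_5 = Round(s_4, k_4) = 0x0D0C9

0xF710F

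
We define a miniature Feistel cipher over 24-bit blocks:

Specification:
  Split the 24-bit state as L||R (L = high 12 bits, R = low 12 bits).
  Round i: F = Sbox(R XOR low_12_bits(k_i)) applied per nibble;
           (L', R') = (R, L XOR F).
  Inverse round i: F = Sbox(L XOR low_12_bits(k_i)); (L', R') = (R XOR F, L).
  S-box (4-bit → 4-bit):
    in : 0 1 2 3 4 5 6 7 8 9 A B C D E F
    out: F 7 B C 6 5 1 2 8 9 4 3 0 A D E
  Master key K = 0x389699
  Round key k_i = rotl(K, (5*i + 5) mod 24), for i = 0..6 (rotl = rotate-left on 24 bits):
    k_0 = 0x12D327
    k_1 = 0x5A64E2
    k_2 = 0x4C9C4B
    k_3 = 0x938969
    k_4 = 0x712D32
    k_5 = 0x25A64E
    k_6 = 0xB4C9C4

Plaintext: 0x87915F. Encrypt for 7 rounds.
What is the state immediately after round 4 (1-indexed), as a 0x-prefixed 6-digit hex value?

s_0 = plaintext = 0x87915F
s_1 = Round(s_0, k_0) = 0x15F351
s_2 = Round(s_1, k_1) = 0x351363
s_3 = Round(s_2, k_2) = 0x363DE9
s_4 = Round(s_3, k_3) = 0xDE95EC
s_5 = Round(s_4, k_4) = 0x5EC544
s_6 = Round(s_5, k_5) = 0x544918
s_7 = Round(s_6, k_6) = 0x918AE4

0xDE95EC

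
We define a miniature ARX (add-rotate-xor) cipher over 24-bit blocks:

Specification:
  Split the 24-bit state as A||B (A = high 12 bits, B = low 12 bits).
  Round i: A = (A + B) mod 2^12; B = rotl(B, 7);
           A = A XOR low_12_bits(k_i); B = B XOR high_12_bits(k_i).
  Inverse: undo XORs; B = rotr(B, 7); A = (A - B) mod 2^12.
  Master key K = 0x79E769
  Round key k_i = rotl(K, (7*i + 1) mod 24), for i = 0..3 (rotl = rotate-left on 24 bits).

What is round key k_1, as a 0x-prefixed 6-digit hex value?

0xE76979

K = 0x79E769
k_0 = rotl(K, (7*0+1) mod 24) = rotl(K, 1) = 0xF3CED2
k_1 = rotl(K, (7*1+1) mod 24) = rotl(K, 8) = 0xE76979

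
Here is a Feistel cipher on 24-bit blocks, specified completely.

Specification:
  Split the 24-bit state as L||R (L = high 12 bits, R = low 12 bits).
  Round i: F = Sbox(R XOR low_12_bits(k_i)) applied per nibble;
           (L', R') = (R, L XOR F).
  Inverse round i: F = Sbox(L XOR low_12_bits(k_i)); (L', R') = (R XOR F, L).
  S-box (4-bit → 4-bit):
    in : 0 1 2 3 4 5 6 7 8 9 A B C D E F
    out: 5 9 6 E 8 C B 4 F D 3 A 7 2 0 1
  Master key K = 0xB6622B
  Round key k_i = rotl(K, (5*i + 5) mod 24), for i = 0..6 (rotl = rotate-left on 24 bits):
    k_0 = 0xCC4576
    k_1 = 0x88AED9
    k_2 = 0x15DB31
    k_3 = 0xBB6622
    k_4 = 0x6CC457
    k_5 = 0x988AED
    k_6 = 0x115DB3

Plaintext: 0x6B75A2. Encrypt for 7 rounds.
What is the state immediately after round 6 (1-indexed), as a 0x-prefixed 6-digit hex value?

0x89F709

s_0 = plaintext = 0x6B75A2
s_1 = Round(s_0, k_0) = 0x5A239F
s_2 = Round(s_1, k_1) = 0x39F729
s_3 = Round(s_2, k_2) = 0x729400
s_4 = Round(s_3, k_3) = 0x40014F
s_5 = Round(s_4, k_4) = 0x14F89F
s_6 = Round(s_5, k_5) = 0x89F709
s_7 = Round(s_6, k_6) = 0x709B3C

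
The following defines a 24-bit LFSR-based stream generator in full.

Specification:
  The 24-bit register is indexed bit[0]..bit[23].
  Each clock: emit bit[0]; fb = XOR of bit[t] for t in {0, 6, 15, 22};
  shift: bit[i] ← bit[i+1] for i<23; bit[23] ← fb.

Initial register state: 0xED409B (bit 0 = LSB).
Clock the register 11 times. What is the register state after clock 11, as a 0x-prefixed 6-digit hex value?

0x281DA8

reg_0 = 0xED409B
clock 1: out=1, reg = 0x76A04D
clock 2: out=1, reg = 0x3B5026
clock 3: out=0, reg = 0x1DA813
clock 4: out=1, reg = 0x0ED409
clock 5: out=1, reg = 0x076A04
clock 6: out=0, reg = 0x03B502
clock 7: out=0, reg = 0x81DA81
clock 8: out=1, reg = 0x40ED40
clock 9: out=0, reg = 0xA076A0
clock 10: out=0, reg = 0x503B50
clock 11: out=0, reg = 0x281DA8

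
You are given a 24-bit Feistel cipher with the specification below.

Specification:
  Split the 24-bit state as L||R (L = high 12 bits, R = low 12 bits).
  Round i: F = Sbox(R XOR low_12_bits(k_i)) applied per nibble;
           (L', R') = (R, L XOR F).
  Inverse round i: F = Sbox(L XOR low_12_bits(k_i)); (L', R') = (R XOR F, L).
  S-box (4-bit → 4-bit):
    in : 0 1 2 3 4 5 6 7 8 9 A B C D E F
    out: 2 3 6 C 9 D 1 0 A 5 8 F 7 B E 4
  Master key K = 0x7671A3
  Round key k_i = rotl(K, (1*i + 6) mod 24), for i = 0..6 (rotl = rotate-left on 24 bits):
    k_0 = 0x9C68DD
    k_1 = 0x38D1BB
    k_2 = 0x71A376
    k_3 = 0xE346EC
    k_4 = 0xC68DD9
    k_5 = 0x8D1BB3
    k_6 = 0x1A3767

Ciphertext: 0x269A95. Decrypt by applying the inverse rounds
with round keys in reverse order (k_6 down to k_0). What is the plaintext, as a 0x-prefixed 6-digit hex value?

0x85DF78

s_0 = ciphertext = 0x269A95
s_1 = InvRound(s_0, k_6) = 0x7BB269
s_2 = InvRound(s_1, k_5) = 0x5437BB
s_3 = InvRound(s_2, k_4) = 0xDE3543
s_4 = InvRound(s_3, k_3) = 0xA67DE3
s_5 = InvRound(s_4, k_2) = 0x8D0A67
s_6 = InvRound(s_5, k_1) = 0xF788D0
s_7 = InvRound(s_6, k_0) = 0x85DF78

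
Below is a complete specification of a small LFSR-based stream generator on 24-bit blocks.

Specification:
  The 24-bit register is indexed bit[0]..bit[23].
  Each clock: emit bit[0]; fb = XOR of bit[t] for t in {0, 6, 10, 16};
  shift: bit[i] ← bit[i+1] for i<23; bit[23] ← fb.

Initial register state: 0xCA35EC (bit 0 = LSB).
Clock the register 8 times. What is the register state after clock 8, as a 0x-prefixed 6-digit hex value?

reg_0 = 0xCA35EC
clock 1: out=0, reg = 0x651AF6
clock 2: out=0, reg = 0x328D7B
clock 3: out=1, reg = 0x9946BD
clock 4: out=1, reg = 0xCCA35E
clock 5: out=0, reg = 0xE651AF
clock 6: out=1, reg = 0xF328D7
clock 7: out=1, reg = 0xF9946B
clock 8: out=1, reg = 0x7CCA35

0x7CCA35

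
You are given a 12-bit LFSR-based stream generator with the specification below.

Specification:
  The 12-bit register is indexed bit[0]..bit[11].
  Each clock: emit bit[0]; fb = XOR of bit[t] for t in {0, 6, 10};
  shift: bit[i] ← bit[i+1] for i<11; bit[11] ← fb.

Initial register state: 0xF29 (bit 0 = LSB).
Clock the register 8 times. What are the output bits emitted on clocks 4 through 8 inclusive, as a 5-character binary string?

reg_0 = 0xF29
clock 1: out=1, reg = 0x794
clock 2: out=0, reg = 0xBCA
clock 3: out=0, reg = 0xDE5
clock 4: out=1, reg = 0xEF2
clock 5: out=0, reg = 0x779
clock 6: out=1, reg = 0xBBC
clock 7: out=0, reg = 0x5DE
clock 8: out=0, reg = 0x2EF

10100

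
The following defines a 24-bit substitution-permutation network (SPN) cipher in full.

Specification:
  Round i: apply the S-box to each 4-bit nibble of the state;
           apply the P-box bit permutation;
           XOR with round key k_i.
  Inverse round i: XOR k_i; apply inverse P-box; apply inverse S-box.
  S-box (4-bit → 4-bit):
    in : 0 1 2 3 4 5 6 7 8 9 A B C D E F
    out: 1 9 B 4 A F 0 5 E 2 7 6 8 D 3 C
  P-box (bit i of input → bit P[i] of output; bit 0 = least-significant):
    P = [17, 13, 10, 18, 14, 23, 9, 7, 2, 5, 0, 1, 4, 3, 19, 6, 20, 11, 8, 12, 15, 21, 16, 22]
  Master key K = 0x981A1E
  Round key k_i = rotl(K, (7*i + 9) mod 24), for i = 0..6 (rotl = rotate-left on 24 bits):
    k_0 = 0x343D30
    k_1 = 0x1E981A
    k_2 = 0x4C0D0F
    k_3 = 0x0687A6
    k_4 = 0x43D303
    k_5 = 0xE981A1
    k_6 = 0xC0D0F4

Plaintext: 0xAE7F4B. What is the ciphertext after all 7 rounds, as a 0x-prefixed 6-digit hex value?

s_0 = plaintext = 0xAE7F4B
s_1 = Round(s_0, k_0) = 0x8D91A3
s_2 = Round(s_1, k_1) = 0xEFCF14
s_3 = Round(s_2, k_2) = 0x68FCCC
s_4 = Round(s_3, k_3) = 0x0A9E64
s_5 = Round(s_4, k_4) = 0x577A2F
s_6 = Round(s_5, k_5) = 0x144414
s_7 = Round(s_6, k_6) = 0x84281E

0x84281E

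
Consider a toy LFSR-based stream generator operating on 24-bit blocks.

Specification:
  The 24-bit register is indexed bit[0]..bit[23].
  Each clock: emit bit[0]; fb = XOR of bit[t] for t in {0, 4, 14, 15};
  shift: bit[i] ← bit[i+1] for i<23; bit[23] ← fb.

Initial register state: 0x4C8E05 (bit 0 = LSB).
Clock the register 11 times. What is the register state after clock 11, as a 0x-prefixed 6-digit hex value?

0x69C991

reg_0 = 0x4C8E05
clock 1: out=1, reg = 0x264702
clock 2: out=0, reg = 0x932381
clock 3: out=1, reg = 0xC991C0
clock 4: out=0, reg = 0xE4C8E0
clock 5: out=0, reg = 0x726470
clock 6: out=0, reg = 0x393238
clock 7: out=0, reg = 0x9C991C
clock 8: out=0, reg = 0x4E4C8E
clock 9: out=0, reg = 0xA72647
clock 10: out=1, reg = 0xD39323
clock 11: out=1, reg = 0x69C991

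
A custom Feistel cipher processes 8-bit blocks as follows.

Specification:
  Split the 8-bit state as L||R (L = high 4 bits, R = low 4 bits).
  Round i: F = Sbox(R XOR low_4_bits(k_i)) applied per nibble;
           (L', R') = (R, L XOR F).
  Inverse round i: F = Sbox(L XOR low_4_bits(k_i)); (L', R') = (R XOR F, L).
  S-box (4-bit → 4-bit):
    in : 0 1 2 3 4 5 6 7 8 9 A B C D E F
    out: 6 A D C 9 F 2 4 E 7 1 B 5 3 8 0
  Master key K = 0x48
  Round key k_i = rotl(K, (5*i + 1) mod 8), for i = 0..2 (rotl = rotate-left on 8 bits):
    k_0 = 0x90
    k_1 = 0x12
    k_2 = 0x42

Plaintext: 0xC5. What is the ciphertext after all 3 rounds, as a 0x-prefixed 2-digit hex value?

s_0 = plaintext = 0xC5
s_1 = Round(s_0, k_0) = 0x53
s_2 = Round(s_1, k_1) = 0x3F
s_3 = Round(s_2, k_2) = 0xF0

0xF0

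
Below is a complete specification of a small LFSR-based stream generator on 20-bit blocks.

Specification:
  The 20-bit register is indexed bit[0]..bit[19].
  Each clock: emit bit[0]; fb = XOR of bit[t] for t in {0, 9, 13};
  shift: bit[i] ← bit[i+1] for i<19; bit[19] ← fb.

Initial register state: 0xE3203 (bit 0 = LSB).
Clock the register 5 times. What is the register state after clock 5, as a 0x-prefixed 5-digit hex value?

0x5F190

reg_0 = 0xE3203
clock 1: out=1, reg = 0xF1901
clock 2: out=1, reg = 0xF8C80
clock 3: out=0, reg = 0x7C640
clock 4: out=0, reg = 0xBE320
clock 5: out=0, reg = 0x5F190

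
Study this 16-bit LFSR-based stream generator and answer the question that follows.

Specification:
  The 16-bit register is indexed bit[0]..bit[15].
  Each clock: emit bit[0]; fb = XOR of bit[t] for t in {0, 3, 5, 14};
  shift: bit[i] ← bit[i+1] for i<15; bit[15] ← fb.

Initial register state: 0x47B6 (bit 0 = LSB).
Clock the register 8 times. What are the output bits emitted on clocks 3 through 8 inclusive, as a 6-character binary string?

reg_0 = 0x47B6
clock 1: out=0, reg = 0x23DB
clock 2: out=1, reg = 0x11ED
clock 3: out=1, reg = 0x88F6
clock 4: out=0, reg = 0xC47B
clock 5: out=1, reg = 0x623D
clock 6: out=1, reg = 0x311E
clock 7: out=0, reg = 0x988F
clock 8: out=1, reg = 0x4C47

101101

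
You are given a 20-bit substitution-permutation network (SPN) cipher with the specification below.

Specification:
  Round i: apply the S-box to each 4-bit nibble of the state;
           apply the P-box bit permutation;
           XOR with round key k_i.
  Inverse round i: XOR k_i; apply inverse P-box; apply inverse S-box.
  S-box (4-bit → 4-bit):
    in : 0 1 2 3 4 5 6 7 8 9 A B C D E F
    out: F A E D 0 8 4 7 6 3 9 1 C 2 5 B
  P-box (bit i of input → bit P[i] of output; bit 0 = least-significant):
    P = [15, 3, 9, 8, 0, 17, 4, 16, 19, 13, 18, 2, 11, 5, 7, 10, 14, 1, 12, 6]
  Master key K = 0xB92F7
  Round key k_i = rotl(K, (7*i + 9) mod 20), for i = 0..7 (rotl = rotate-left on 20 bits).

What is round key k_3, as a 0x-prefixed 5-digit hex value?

0xBDEE4

K = 0xB92F7
k_0 = rotl(K, (7*0+9) mod 20) = rotl(K, 9) = 0x5EF72
k_1 = rotl(K, (7*1+9) mod 20) = rotl(K, 16) = 0x7B92F
k_2 = rotl(K, (7*2+9) mod 20) = rotl(K, 3) = 0xC97BD
k_3 = rotl(K, (7*3+9) mod 20) = rotl(K, 10) = 0xBDEE4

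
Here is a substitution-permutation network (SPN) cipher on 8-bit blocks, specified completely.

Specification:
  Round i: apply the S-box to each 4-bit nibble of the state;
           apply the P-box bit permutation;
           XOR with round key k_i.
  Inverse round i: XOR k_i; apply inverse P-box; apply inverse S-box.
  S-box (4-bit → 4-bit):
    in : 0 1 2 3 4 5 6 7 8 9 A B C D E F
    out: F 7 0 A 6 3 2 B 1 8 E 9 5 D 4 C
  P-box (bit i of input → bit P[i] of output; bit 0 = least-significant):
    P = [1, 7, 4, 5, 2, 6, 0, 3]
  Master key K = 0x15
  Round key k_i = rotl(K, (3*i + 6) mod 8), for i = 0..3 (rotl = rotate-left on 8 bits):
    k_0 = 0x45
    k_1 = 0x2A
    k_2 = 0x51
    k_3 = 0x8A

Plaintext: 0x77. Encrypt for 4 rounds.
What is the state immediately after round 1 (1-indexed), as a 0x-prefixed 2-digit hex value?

0xAB

s_0 = plaintext = 0x77
s_1 = Round(s_0, k_0) = 0xAB
s_2 = Round(s_1, k_1) = 0x41
s_3 = Round(s_2, k_2) = 0x82
s_4 = Round(s_3, k_3) = 0x8E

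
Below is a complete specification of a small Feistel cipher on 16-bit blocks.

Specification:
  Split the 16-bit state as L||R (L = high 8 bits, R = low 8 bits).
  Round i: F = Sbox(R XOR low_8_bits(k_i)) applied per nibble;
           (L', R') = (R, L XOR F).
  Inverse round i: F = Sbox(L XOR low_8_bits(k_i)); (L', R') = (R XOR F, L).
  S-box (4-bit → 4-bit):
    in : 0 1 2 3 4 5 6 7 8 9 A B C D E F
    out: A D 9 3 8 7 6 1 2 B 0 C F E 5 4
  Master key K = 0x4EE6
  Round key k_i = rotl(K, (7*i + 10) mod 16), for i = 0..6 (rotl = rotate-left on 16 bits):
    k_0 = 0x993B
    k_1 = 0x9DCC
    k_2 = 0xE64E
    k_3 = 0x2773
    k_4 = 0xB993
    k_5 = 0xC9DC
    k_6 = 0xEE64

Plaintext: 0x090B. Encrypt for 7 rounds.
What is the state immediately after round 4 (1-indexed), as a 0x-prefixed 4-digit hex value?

0x9E11

s_0 = plaintext = 0x090B
s_1 = Round(s_0, k_0) = 0x0B33
s_2 = Round(s_1, k_1) = 0x334F
s_3 = Round(s_2, k_2) = 0x4F9E
s_4 = Round(s_3, k_3) = 0x9E11
s_5 = Round(s_4, k_4) = 0x11B7
s_6 = Round(s_5, k_5) = 0xB77D
s_7 = Round(s_6, k_6) = 0x7D6C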